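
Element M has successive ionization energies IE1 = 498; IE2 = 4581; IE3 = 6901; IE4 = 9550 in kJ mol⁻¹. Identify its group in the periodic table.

Group 1

Look for the largest jump between consecutive ionization energies: IE2/IE1 ≈ 9.2, far larger than any earlier ratio.
That jump marks the point where a core electron is being removed. So the atom has 1 valence electron.
A main-group element with 1 valence electron is in group 1.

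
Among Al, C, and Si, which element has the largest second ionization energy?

C

IE_2 is the cost of taking one more electron from the +1 cation: Al⁺ still has 2 valence electrons; C⁺ still has 3 valence electrons; Si⁺ still has 3 valence electrons.
All are still removing valence electrons, so compare the +1 ions as you would atoms: IE_2 generally rises across a period (higher Z_eff) and falls down a group (larger shell), subject to the usual subshell exceptions.
Valence configurations: Al⁺ [Ne]3s², C⁺ [He]2s²2p¹, Si⁺ [Ne]3s²3p¹.
Si⁺ loses a lone 3p electron whereas Al⁺ must break into a filled 3s² pair, so IE_2(Al) > IE_2(Si) even though Si has the higher nuclear charge.
Approximate IE_2 values (kJ/mol): Al 1817, C 2353, Si 1577.
Putting it together, IE_2: Si < Al < C.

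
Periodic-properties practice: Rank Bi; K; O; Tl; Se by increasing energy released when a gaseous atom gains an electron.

O is in period 2, group 16; K is in period 4, group 1; Se is in period 4, group 16; Tl is in period 6, group 13; Bi is in period 6, group 15.
Adding an electron releases more energy for atoms nearer the top right (short of the noble gases).
These span different periods and groups, so the two trends combine.
K > Tl: the two effects oppose for this pair; the down-group effect wins (48 vs 19 kJ/mol).
Bi > K: period and group pull opposite ways; the across-period shift dominates (91 vs 48 kJ/mol).
O > Bi: both effects reinforce here, so O is clearly the higher of the two.
Se > O: this pair runs against the simple trend — see the exception note.
Note the exception: Se has a higher electron affinity than O, contrary to the simple trend — O's compact 2p subshell gives strong electron–electron repulsion on the added electron.
Approximate values (kJ/mol): O 141, K 48, Se 195, Tl 19, Bi 91.
So from lowest to highest: Tl < K < Bi < O < Se.

Tl < K < Bi < O < Se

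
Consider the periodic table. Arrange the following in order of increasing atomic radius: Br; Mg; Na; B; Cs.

B is in period 2, group 13; Na is in period 3, group 1; Mg is in period 3, group 2; Br is in period 4, group 17; Cs is in period 6, group 1.
Across a period the added protons contract the valence shell; down a group each new principal shell makes the atom larger.
These span different periods and groups, so the two trends combine.
Br > B: period and group pull opposite ways; the down-group shift dominates (114 vs 85 pm).
Mg > Br: period and group pull opposite ways; the across-period shift dominates (139 vs 114 pm).
Na > Mg: Na lies to the left of Mg in period 3, so the across-period effect alone puts Na larger.
Cs > Na: Cs sits below Na in group 1, so the down-group effect alone puts Cs larger.
Approximate values (pm): B 85, Na 155, Mg 139, Br 114, Cs 232.
So from smallest to largest: B < Br < Mg < Na < Cs.

B, Br, Mg, Na, Cs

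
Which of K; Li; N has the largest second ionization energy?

After 1 electron has been removed, what remains? K⁺ is the bare [Ar] core; Li⁺ is the bare [He] core; N⁺ still has 4 valence electrons.
Breaking into a closed-shell core is much more expensive than removing a leftover valence electron — K and Li have the largest IE_2 here.
The numbers (kJ/mol): K 3052, Li 7298, N 2856.
Hence IE_2: N < K < Li.

Li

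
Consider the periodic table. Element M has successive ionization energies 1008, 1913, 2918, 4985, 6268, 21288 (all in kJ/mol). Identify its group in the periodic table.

Group 15

Look for the largest jump between consecutive ionization energies: IE6/IE5 ≈ 3.4, far larger than any earlier ratio.
That jump marks the point where a core electron is being removed. So the atom has 5 valence electrons.
A main-group element with 5 valence electrons is in group 15.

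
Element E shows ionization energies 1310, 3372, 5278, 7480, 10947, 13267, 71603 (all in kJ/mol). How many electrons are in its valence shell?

Look for the largest jump between consecutive ionization energies: IE7/IE6 ≈ 5.4, far larger than any earlier ratio.
That jump marks the point where a core electron is being removed. So the atom has 6 valence electrons.

6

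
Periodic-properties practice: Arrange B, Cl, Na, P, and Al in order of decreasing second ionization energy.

Consider each +1 ion: B⁺ still has 2 valence electrons; Cl⁺ still has 6 valence electrons; Na⁺ is the bare [Ne] core; P⁺ still has 4 valence electrons; Al⁺ still has 2 valence electrons.
Core electrons are held far more tightly than valence electrons, so Na tops the IE_2 order.
Valence configurations: B⁺ [He]2s², Cl⁺ [Ne]3s²3p⁴, P⁺ [Ne]3s²3p², Al⁺ [Ne]3s².
The numbers (kJ/mol): B 2427, Cl 2298, Na 4562, P 1907, Al 1817.
Hence IE_2: Al < P < Cl < B < Na.

Na > B > Cl > P > Al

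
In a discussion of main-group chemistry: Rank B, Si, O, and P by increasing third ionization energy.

The third ionization energy removes an electron from the +2 ion. For each element: B²⁺ still has 1 valence electron; Si²⁺ still has 2 valence electrons; O²⁺ still has 4 valence electrons; P²⁺ still has 3 valence electrons.
All are still removing valence electrons, so compare the +2 ions as you would atoms: IE_3 generally rises across a period (higher Z_eff) and falls down a group (larger shell), subject to the usual subshell exceptions.
Valence configurations: B²⁺ [He]2s¹, Si²⁺ [Ne]3s², O²⁺ [He]2s²2p², P²⁺ [Ne]3s²3p¹.
P²⁺ loses a lone 3p electron whereas Si²⁺ must break into a filled 3s² pair, so IE_3(Si) > IE_3(P) even though P has the higher nuclear charge.
Tabulated IE_3 (kJ/mol): B 3660, Si 3232, O 5300, P 2914.
So the third ionization energies run P < Si < B < O.

P, Si, B, O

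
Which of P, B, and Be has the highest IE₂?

B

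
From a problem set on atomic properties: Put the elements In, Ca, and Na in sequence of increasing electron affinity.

Atoms with high Z_eff and room in the valence shell (especially the halogens) have the most exothermic electron affinities.
These sit on a diagonal, where the across-period and down-group effects partly cancel.
In > Ca: the two effects oppose for this pair; the across-period effect wins (29 vs 2 kJ/mol).
Na > In: the two effects oppose for this pair; the down-group effect wins (53 vs 29 kJ/mol).
For reference (kJ/mol): Na 53, Ca 2, In 29.
So from lowest to highest: Ca < In < Na.

Ca, In, Na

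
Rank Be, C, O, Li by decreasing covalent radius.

Li is in period 2, group 1; Be is in period 2, group 2; C is in period 2, group 14; O is in period 2, group 16.
Moving right in a period, electrons are added to the same shell under a stronger nuclear pull, so atoms get smaller; moving down, a new shell is opened and atoms get larger.
All lie in period 2, so atomic radius increases right to left.
So from largest to smallest: Li > Be > C > O.

Li > Be > C > O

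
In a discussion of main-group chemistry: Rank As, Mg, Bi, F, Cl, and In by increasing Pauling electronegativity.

Mg, In, Bi, As, Cl, F

Atoms toward the upper right of the periodic table pull bonding electrons most strongly.
These span different periods and groups, so the two trends combine.
In > Mg: the two effects oppose for this pair; the across-period effect wins (1.78 vs 1.31).
Bi > In: the two effects oppose for this pair; the across-period effect wins (2.02 vs 1.78).
As > Bi: As sits above Bi in group 15, so the down-group effect alone puts As higher.
Cl > As: relative to As, both the across-period and down-group shifts push Cl's electronegativity up.
F > Cl: they share group 17; the group trend gives F the larger value.
For reference (Pauling): F 3.98, Mg 1.31, Cl 3.16, As 2.18, In 1.78, Bi 2.02.
So from lowest to highest: Mg < In < Bi < As < Cl < F.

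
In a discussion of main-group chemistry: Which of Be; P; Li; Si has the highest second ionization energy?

IE_2 is the cost of taking one more electron from the +1 cation: Be⁺ still has 1 valence electron; P⁺ still has 4 valence electrons; Li⁺ is the bare [He] core; Si⁺ still has 3 valence electrons.
Core electrons are held far more tightly than valence electrons, so Li tops the IE_2 order.
Valence configurations: Be⁺ [He]2s¹, P⁺ [Ne]3s²3p², Si⁺ [Ne]3s²3p¹.
The numbers (kJ/mol): Be 1757, P 1907, Li 7298, Si 1577.
Putting it together, IE_2: Si < Be < P < Li.

Li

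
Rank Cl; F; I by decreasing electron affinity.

Adding an electron releases more energy for atoms nearer the top right (short of the noble gases).
All are in group 17; the group trend (electron affinity increases up the group) applies, with the exception below.
Note the exception: Cl has a higher electron affinity than F, contrary to the simple trend — F's small 2p subshell makes the incoming electron feel strong e⁻–e⁻ repulsion, so Cl actually releases more energy on gaining an electron.
Approximate values (kJ/mol): F 328, Cl 349, I 295.
So from highest to lowest: Cl > F > I.

Cl > F > I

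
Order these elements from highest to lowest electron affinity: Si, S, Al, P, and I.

I, S, Si, P, Al

Adding an electron releases more energy for atoms nearer the top right (short of the noble gases).
These span different periods and groups, so the two trends combine.
P > Al: P lies to the right of Al in period 3, so the across-period effect alone puts P higher.
Si > P: this pair runs against the simple trend — see the exception note.
S > Si: S lies to the right of Si in period 3, so the across-period effect alone puts S higher.
I > S: period and group pull opposite ways; the across-period shift dominates (295 vs 200 kJ/mol).
Note the exception: Si has a higher electron affinity than P, contrary to the simple trend — adding an electron to P's half-filled 3p³ is unfavourable, so Si (3p²) has the more exothermic EA.
Tabulated electron affinity (kJ/mol): Al 42, Si 134, P 72, S 200, I 295.
So from highest to lowest: I > S > Si > P > Al.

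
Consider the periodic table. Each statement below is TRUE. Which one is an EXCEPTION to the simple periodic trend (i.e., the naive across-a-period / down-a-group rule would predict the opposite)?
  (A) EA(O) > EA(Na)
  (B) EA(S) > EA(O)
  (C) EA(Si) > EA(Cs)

The general trend: electron affinity increases across a period and decreases down a group.
(A) O (period 2, group 16) vs Na (period 3, group 1): the stated order agrees with the simple trend.
(B) S (period 3, group 16) vs O (period 2, group 16): the stated order contradicts the simple trend.
(C) Si (period 3, group 14) vs Cs (period 6, group 1): the stated order agrees with the simple trend.
The exception is (B): the compact 2p subshell of O repels the added electron more than S's larger 3p does.

(B)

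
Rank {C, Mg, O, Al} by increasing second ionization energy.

Consider each +1 ion: C⁺ still has 3 valence electrons; Mg⁺ still has 1 valence electron; O⁺ still has 5 valence electrons; Al⁺ still has 2 valence electrons.
All are still removing valence electrons, so compare the +1 ions as you would atoms: IE_2 generally rises across a period (higher Z_eff) and falls down a group (larger shell), subject to the usual subshell exceptions.
Valence configurations: C⁺ [He]2s²2p¹, Mg⁺ [Ne]3s¹, O⁺ [He]2s²2p³, Al⁺ [Ne]3s².
The numbers (kJ/mol): C 2353, Mg 1451, O 3388, Al 1817.
Hence IE_2: Mg < Al < C < O.

Mg, Al, C, O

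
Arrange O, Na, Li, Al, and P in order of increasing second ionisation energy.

Al < P < O < Na < Li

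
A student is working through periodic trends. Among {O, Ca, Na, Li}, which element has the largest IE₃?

IE_3 is the cost of taking one more electron from the +2 cation: O²⁺ still has 4 valence electrons; Ca²⁺ is the bare [Ar] core; Na²⁺ is already 1 electron into the core; Li²⁺ is already 1 electron into the core.
Usually core removal costs more than valence removal, but here the competition is close: a tightly held n=2 valence electron can cost more to remove than an n=3 core electron, so the actual values have to decide it.
Approximate IE_3 values (kJ/mol): O 5300, Ca 4912, Na 6910, Li 11815.
Putting it together, IE_3: Ca < O < Na < Li.

Li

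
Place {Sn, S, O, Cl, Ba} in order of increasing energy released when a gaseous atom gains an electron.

O is in period 2, group 16; S is in period 3, group 16; Cl is in period 3, group 17; Sn is in period 5, group 14; Ba is in period 6, group 2.
Electron affinity generally becomes more exothermic across a period toward the halogens and less exothermic down a group.
Here both period and group differ, so the two effects have to be weighed against each other.
Sn > Ba: both effects reinforce here, so Sn is clearly the higher of the two.
O > Sn: both effects reinforce here, so O is clearly the higher of the two.
S > O: this pair runs against the simple trend — see the exception note.
Cl > S: both are in period 3; the period trend gives Cl the larger value.
Note the exception: S has a higher electron affinity than O, contrary to the simple trend — the compact 2p subshell of O repels the added electron more than S's larger 3p does.
Tabulated electron affinity (kJ/mol): O 141, S 200, Cl 349, Sn 107, Ba 14.
So from lowest to highest: Ba < Sn < O < S < Cl.

Ba < Sn < O < S < Cl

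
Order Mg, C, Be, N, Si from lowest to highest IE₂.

Mg, Si, Be, C, N

Consider each +1 ion: Mg⁺ still has 1 valence electron; C⁺ still has 3 valence electrons; Be⁺ still has 1 valence electron; N⁺ still has 4 valence electrons; Si⁺ still has 3 valence electrons.
All are still removing valence electrons, so compare the +1 ions as you would atoms: IE_2 generally rises across a period (higher Z_eff) and falls down a group (larger shell), subject to the usual subshell exceptions.
Valence configurations: Mg⁺ [Ne]3s¹, C⁺ [He]2s²2p¹, Be⁺ [He]2s¹, N⁺ [He]2s²2p², Si⁺ [Ne]3s²3p¹.
Tabulated IE_2 (kJ/mol): Mg 1451, C 2353, Be 1757, N 2856, Si 1577.
Hence IE_2: Mg < Si < Be < C < N.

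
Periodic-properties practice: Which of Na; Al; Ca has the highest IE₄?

Al

The fourth ionization energy removes an electron from the +3 ion. For each element: Na³⁺ is already 2 electrons into the core; Al³⁺ is the bare [Ne] core; Ca³⁺ is already 1 electron into the core.
All of these are removing an electron from a noble-gas core or deeper; the smaller core (lower principal quantum number) is held far more tightly, and within a period the higher nuclear charge binds the same core more tightly.
The numbers (kJ/mol): Na 9543, Al 11577, Ca 6491.
Putting it together, IE_4: Ca < Na < Al.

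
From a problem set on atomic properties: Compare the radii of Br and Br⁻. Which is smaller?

Forming Br⁻ adds 1 electron to Br. More electron–electron repulsion in the same shell, with unchanged nuclear charge, lets the cloud expand.
An anion is larger than its parent atom: Br⁻ > Br.

Br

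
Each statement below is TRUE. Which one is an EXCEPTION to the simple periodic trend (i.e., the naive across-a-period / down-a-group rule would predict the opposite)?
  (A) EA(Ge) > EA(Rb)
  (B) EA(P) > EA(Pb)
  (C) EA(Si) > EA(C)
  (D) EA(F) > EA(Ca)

The general trend: electron affinity increases across a period and decreases down a group.
(A) Ge (period 4, group 14) vs Rb (period 5, group 1): the stated order agrees with the simple trend.
(B) P (period 3, group 15) vs Pb (period 6, group 14): the stated order agrees with the simple trend.
(C) Si (period 3, group 14) vs C (period 2, group 14): the stated order contradicts the simple trend.
(D) F (period 2, group 17) vs Ca (period 4, group 2): the stated order agrees with the simple trend.
The exception is (C): Si's larger, more diffuse 3p orbitals accept an added electron slightly more readily than C's compact 2p.

(C)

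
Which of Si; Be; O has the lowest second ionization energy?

Si

The second ionization energy removes an electron from the +1 ion. For each element: Si⁺ still has 3 valence electrons; Be⁺ still has 1 valence electron; O⁺ still has 5 valence electrons.
All are still removing valence electrons, so compare the +1 ions as you would atoms: IE_2 generally rises across a period (higher Z_eff) and falls down a group (larger shell), subject to the usual subshell exceptions.
Valence configurations: Si⁺ [Ne]3s²3p¹, Be⁺ [He]2s¹, O⁺ [He]2s²2p³.
Tabulated IE_2 (kJ/mol): Si 1577, Be 1757, O 3388.
Putting it together, IE_2: Si < Be < O.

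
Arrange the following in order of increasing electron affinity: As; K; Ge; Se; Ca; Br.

Ca < K < As < Ge < Se < Br

Adding an electron releases more energy for atoms nearer the top right (short of the noble gases).
All lie in period 4; the across-period trend (electron affinity increases left to right) applies, with the exception below.
Note the exception: K has a higher electron affinity than Ca, contrary to the simple trend — adding an electron to Ca (ns²) has to open a new, higher-energy np subshell, which is unfavourable.
Note the exception: Ge has a higher electron affinity than As, contrary to the simple trend — adding an electron to As's half-filled 4p³ is unfavourable, so Ge (4p²) has the more exothermic EA.
Tabulated electron affinity (kJ/mol): K 48, Ca 2, Ge 119, As 78, Se 195, Br 325.
So from lowest to highest: Ca < K < As < Ge < Se < Br.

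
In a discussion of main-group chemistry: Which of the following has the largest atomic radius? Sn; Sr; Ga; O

Sr

O is in period 2, group 16; Ga is in period 4, group 13; Sr is in period 5, group 2; Sn is in period 5, group 14.
Moving right in a period, electrons are added to the same shell under a stronger nuclear pull, so atoms get smaller; moving down, a new shell is opened and atoms get larger.
These span different periods and groups, so the two trends combine.
Ga > O: relative to O, both the across-period and down-group shifts push Ga's atomic radius up.
Sn > Ga: period and group pull opposite ways; the down-group shift dominates (140 vs 124 pm).
Sr > Sn: both are in period 5; the period trend gives Sr the larger value.
Tabulated atomic radius (pm): O 63, Ga 124, Sr 185, Sn 140.
The largest atomic radius among these belongs to Sr.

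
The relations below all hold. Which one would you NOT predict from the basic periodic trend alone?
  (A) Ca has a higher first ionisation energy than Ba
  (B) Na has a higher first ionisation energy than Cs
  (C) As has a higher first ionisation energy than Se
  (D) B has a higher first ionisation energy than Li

(C)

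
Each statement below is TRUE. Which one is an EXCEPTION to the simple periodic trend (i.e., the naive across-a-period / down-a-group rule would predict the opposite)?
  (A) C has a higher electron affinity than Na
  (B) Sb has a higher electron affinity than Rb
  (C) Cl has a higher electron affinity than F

(C)

The general trend: electron affinity increases across a period and decreases down a group.
(A) C (period 2, group 14) vs Na (period 3, group 1): the stated order agrees with the simple trend.
(B) Sb (period 5, group 15) vs Rb (period 5, group 1): the stated order agrees with the simple trend.
(C) Cl (period 3, group 17) vs F (period 2, group 17): the stated order contradicts the simple trend.
The exception is (C): F's small 2p subshell makes the incoming electron feel strong e⁻–e⁻ repulsion, so Cl actually releases more energy on gaining an electron.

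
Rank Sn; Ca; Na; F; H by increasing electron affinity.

Ca < Na < H < Sn < F

H is in period 1, group 1; F is in period 2, group 17; Na is in period 3, group 1; Ca is in period 4, group 2; Sn is in period 5, group 14.
EA tends to increase across a period and decrease down a group, though the pattern is less regular than for IE or radius.
Here both period and group differ, so the two effects have to be weighed against each other.
Na > Ca: the two effects oppose for this pair; the down-group effect wins (53 vs 2 kJ/mol).
H > Na: H sits above Na in group 1, so the down-group effect alone puts H higher.
Sn > H: the two effects oppose for this pair; the across-period effect wins (107 vs 73 kJ/mol).
F > Sn: relative to Sn, both the across-period and down-group shifts push F's electron affinity up.
Approximate values (kJ/mol): H 73, F 328, Na 53, Ca 2, Sn 107.
So from lowest to highest: Ca < Na < H < Sn < F.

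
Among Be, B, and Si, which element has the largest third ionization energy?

After 2 electrons have been removed, what remains? Be²⁺ is the bare [He] core; B²⁺ still has 1 valence electron; Si²⁺ still has 2 valence electrons.
Core electrons are held far more tightly than valence electrons, so Be tops the IE_3 order.
Valence configurations: B²⁺ [He]2s¹, Si²⁺ [Ne]3s².
Tabulated IE_3 (kJ/mol): Be 14849, B 3660, Si 3232.
Overall IE_3 order: Si < B < Be.

Be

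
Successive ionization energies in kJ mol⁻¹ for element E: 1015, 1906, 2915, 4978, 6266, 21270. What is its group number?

Look for the largest jump between consecutive ionization energies: IE6/IE5 ≈ 3.4, far larger than any earlier ratio.
That jump marks the point where a core electron is being removed. So the atom has 5 valence electrons.
A main-group element with 5 valence electrons is in group 15.

Group 15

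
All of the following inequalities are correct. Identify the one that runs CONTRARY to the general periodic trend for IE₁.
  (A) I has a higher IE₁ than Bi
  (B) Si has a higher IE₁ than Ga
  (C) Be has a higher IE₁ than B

The general trend: IE₁ increases across a period and decreases down a group.
(A) I (period 5, group 17) vs Bi (period 6, group 15): the stated order agrees with the simple trend.
(B) Si (period 3, group 14) vs Ga (period 4, group 13): the stated order agrees with the simple trend.
(C) Be (period 2, group 2) vs B (period 2, group 13): the stated order contradicts the simple trend.
The exception is (C): removing B's lone 2p electron is easier than breaking Be's filled 2s².

(C)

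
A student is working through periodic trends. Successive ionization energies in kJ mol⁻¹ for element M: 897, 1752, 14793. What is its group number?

Look for the largest jump between consecutive ionization energies: IE3/IE2 ≈ 8.4, far larger than any earlier ratio.
That jump marks the point where a core electron is being removed. So the atom has 2 valence electrons.
A main-group element with 2 valence electrons is in group 2.

Group 2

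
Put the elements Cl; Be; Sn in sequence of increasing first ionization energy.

Be is in period 2, group 2; Cl is in period 3, group 17; Sn is in period 5, group 14.
IE₁ increases left→right with effective nuclear charge and decreases top→bottom as the valence shell moves farther out.
These span different periods and groups, so the two trends combine.
Be > Sn: period and group pull opposite ways; the down-group shift dominates (900 vs 709 kJ/mol).
Cl > Be: the two effects oppose for this pair; the across-period effect wins (1251 vs 900 kJ/mol).
Tabulated first ionization energy (kJ/mol): Be 900, Cl 1251, Sn 709.
So from lowest to highest: Sn < Be < Cl.

Sn, Be, Cl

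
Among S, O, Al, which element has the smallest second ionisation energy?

Al

Consider each +1 ion: S⁺ still has 5 valence electrons; O⁺ still has 5 valence electrons; Al⁺ still has 2 valence electrons.
All are still removing valence electrons, so compare the +1 ions as you would atoms: IE_2 generally rises across a period (higher Z_eff) and falls down a group (larger shell), subject to the usual subshell exceptions.
Valence configurations: S⁺ [Ne]3s²3p³, O⁺ [He]2s²2p³, Al⁺ [Ne]3s².
Tabulated IE_2 (kJ/mol): S 2252, O 3388, Al 1817.
So the second ionization energies run Al < S < O.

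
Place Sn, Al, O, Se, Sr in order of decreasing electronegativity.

O is in period 2, group 16; Al is in period 3, group 13; Se is in period 4, group 16; Sr is in period 5, group 2; Sn is in period 5, group 14.
EN rises left→right (higher Z_eff, smaller atoms) and falls top→bottom (larger, more shielded atoms).
Neither a single period nor a single group — weigh both effects.
Al > Sr: both effects reinforce here, so Al is clearly the higher of the two.
Sn > Al: the two effects oppose for this pair; the across-period effect wins (1.96 vs 1.61).
Se > Sn: both effects reinforce here, so Se is clearly the higher of the two.
O > Se: they share group 16; the group trend gives O the larger value.
For reference (Pauling): O 3.44, Al 1.61, Se 2.55, Sr 0.95, Sn 1.96.
So from highest to lowest: O > Se > Sn > Al > Sr.

O > Se > Sn > Al > Sr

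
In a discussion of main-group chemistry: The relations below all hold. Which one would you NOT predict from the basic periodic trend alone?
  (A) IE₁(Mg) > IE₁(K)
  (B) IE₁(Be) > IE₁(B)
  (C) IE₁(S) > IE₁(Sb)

The general trend: first ionisation energy increases across a period and decreases down a group.
(A) Mg (period 3, group 2) vs K (period 4, group 1): the stated order agrees with the simple trend.
(B) Be (period 2, group 2) vs B (period 2, group 13): the stated order contradicts the simple trend.
(C) S (period 3, group 16) vs Sb (period 5, group 15): the stated order agrees with the simple trend.
The exception is (B): removing B's lone 2p electron is easier than breaking Be's filled 2s².

(B)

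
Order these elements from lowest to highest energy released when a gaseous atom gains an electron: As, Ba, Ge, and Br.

Ge is in period 4, group 14; As is in period 4, group 15; Br is in period 4, group 17; Ba is in period 6, group 2.
EA tends to increase across a period and decrease down a group, though the pattern is less regular than for IE or radius.
Neither a single period nor a single group — weigh both effects.
As > Ba: both effects reinforce here, so As is clearly the higher of the two.
Ge > As: this pair runs against the simple trend — see the exception note.
Br > Ge: both are in period 4; the period trend gives Br the larger value.
Note the exception: Ge has a higher electron affinity than As, contrary to the simple trend — adding an electron to As's half-filled 4p³ is unfavourable, so Ge (4p²) has the more exothermic EA.
For reference (kJ/mol): Ge 119, As 78, Br 325, Ba 14.
So from lowest to highest: Ba < As < Ge < Br.

Ba < As < Ge < Br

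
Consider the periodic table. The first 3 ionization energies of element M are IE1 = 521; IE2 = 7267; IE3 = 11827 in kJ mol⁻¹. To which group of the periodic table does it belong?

Look for the largest jump between consecutive ionization energies: IE2/IE1 ≈ 13.9, far larger than any earlier ratio.
That jump marks the point where a core electron is being removed. So the atom has 1 valence electron.
A main-group element with 1 valence electron is in group 1.

Group 1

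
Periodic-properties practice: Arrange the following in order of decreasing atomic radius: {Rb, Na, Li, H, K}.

Rb > K > Na > Li > H

H is in period 1, group 1; Li is in period 2, group 1; Na is in period 3, group 1; K is in period 4, group 1; Rb is in period 5, group 1.
Moving right in a period, electrons are added to the same shell under a stronger nuclear pull, so atoms get smaller; moving down, a new shell is opened and atoms get larger.
All are in group 1, so atomic radius increases down the group.
So from largest to smallest: Rb > K > Na > Li > H.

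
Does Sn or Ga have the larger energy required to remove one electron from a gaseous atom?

Sn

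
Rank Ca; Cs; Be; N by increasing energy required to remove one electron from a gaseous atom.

Removing the outermost electron gets harder across a period and easier down a group.
Here both period and group differ, so the two effects have to be weighed against each other.
Ca > Cs: relative to Cs, both the across-period and down-group shifts push Ca's first ionization energy up.
Be > Ca: Be sits above Ca in group 2, so the down-group effect alone puts Be higher.
N > Be: N lies to the right of Be in period 2, so the across-period effect alone puts N higher.
Approximate values (kJ/mol): Be 900, N 1402, Ca 590, Cs 376.
So from lowest to highest: Cs < Ca < Be < N.

Cs < Ca < Be < N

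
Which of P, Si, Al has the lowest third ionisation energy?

After 2 electrons have been removed, what remains? P²⁺ still has 3 valence electrons; Si²⁺ still has 2 valence electrons; Al²⁺ still has 1 valence electron.
All are still removing valence electrons, so compare the +2 ions as you would atoms: IE_3 generally rises across a period (higher Z_eff) and falls down a group (larger shell), subject to the usual subshell exceptions.
Valence configurations: P²⁺ [Ne]3s²3p¹, Si²⁺ [Ne]3s², Al²⁺ [Ne]3s¹.
P²⁺ loses a lone 3p electron whereas Si²⁺ must break into a filled 3s² pair, so IE_3(Si) > IE_3(P) even though P has the higher nuclear charge.
Tabulated IE_3 (kJ/mol): P 2914, Si 3232, Al 2745.
Overall IE_3 order: Al < P < Si.

Al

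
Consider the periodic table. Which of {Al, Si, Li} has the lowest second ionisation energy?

Si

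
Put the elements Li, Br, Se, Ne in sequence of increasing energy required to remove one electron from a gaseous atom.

Li < Se < Br < Ne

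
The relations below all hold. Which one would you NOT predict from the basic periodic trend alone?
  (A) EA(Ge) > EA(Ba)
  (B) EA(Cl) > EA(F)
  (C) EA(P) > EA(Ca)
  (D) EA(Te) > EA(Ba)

(B)

The general trend: electron affinity increases across a period and decreases down a group.
(A) Ge (period 4, group 14) vs Ba (period 6, group 2): the stated order agrees with the simple trend.
(B) Cl (period 3, group 17) vs F (period 2, group 17): the stated order contradicts the simple trend.
(C) P (period 3, group 15) vs Ca (period 4, group 2): the stated order agrees with the simple trend.
(D) Te (period 5, group 16) vs Ba (period 6, group 2): the stated order agrees with the simple trend.
The exception is (B): F's small 2p subshell makes the incoming electron feel strong e⁻–e⁻ repulsion, so Cl actually releases more energy on gaining an electron.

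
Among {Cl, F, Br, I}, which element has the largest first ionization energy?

F is in period 2, group 17; Cl is in period 3, group 17; Br is in period 4, group 17; I is in period 5, group 17.
Removing the outermost electron gets harder across a period and easier down a group.
All are in group 17, so first ionization energy increases up the group.
The largest first ionization energy among these belongs to F.

F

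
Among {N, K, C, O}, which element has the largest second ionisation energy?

O

Consider each +1 ion: N⁺ still has 4 valence electrons; K⁺ is the bare [Ar] core; C⁺ still has 3 valence electrons; O⁺ still has 5 valence electrons.
Usually core removal costs more than valence removal, but here the competition is close: a tightly held n=2 valence electron can cost more to remove than an n=3 core electron, so the actual values have to decide it.
Valence configurations: N⁺ [He]2s²2p², C⁺ [He]2s²2p¹, O⁺ [He]2s²2p³.
Approximate IE_2 values (kJ/mol): N 2856, K 3052, C 2353, O 3388.
Overall IE_2 order: C < N < K < O.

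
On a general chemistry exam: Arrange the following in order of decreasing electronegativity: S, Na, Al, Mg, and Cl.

Cl > S > Al > Mg > Na

Smaller atoms with higher effective nuclear charge are more electronegative.
All lie in period 3, so electronegativity increases left to right.
So from highest to lowest: Cl > S > Al > Mg > Na.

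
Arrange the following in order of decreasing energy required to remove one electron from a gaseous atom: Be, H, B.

H, Be, B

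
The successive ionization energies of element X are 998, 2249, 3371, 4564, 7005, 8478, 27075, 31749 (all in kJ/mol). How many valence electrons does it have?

Look for the largest jump between consecutive ionization energies: IE7/IE6 ≈ 3.2, far larger than any earlier ratio.
That jump marks the point where a core electron is being removed. So the atom has 6 valence electrons.

6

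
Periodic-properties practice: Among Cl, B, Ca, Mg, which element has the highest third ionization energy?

IE_3 is the cost of taking one more electron from the +2 cation: Cl²⁺ still has 5 valence electrons; B²⁺ still has 1 valence electron; Ca²⁺ is the bare [Ar] core; Mg²⁺ is the bare [Ne] core.
Breaking into a closed-shell core is much more expensive than removing a leftover valence electron — Ca and Mg have the largest IE_3 here.
Valence configurations: Cl²⁺ [Ne]3s²3p³, B²⁺ [He]2s¹.
Approximate IE_3 values (kJ/mol): Cl 3822, B 3660, Ca 4912, Mg 7733.
So the third ionization energies run B < Cl < Ca < Mg.

Mg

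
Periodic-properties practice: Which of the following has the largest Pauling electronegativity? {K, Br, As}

Br

K is in period 4, group 1; As is in period 4, group 15; Br is in period 4, group 17.
Atoms toward the upper right of the periodic table pull bonding electrons most strongly.
All lie in period 4, so electronegativity increases left to right.
The largest Pauling electronegativity among these belongs to Br.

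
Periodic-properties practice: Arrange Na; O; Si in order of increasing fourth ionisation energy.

Si < O < Na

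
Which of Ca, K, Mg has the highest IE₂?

The second ionization energy removes an electron from the +1 ion. For each element: Ca⁺ still has 1 valence electron; K⁺ is the bare [Ar] core; Mg⁺ still has 1 valence electron.
Breaking into a closed-shell core is much more expensive than removing a leftover valence electron — K has the largest IE_2 here.
Valence configurations: Ca⁺ [Ar]4s¹, Mg⁺ [Ne]3s¹.
The numbers (kJ/mol): Ca 1145, K 3052, Mg 1451.
Putting it together, IE_2: Ca < Mg < K.

K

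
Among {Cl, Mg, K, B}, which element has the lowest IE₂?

Mg

Consider each +1 ion: Cl⁺ still has 6 valence electrons; Mg⁺ still has 1 valence electron; K⁺ is the bare [Ar] core; B⁺ still has 2 valence electrons.
Breaking into a closed-shell core is much more expensive than removing a leftover valence electron — K has the largest IE_2 here.
Valence configurations: Cl⁺ [Ne]3s²3p⁴, Mg⁺ [Ne]3s¹, B⁺ [He]2s².
Approximate IE_2 values (kJ/mol): Cl 2298, Mg 1451, K 3052, B 2427.
Overall IE_2 order: Mg < Cl < B < K.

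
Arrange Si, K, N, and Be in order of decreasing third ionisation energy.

Be > N > K > Si

Consider each +2 ion: Si²⁺ still has 2 valence electrons; K²⁺ is already 1 electron into the core; N²⁺ still has 3 valence electrons; Be²⁺ is the bare [He] core.
Usually core removal costs more than valence removal, but here the competition is close: a tightly held n=2 valence electron can cost more to remove than an n=3 core electron, so the actual values have to decide it.
Valence configurations: Si²⁺ [Ne]3s², N²⁺ [He]2s²2p¹.
Tabulated IE_3 (kJ/mol): Si 3232, K 4420, N 4578, Be 14849.
Putting it together, IE_3: Si < K < N < Be.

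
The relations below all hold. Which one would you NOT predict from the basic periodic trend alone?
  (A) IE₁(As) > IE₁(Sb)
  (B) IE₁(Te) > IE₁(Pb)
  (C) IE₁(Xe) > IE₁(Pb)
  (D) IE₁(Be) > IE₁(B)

(D)

The general trend: first ionization energy increases across a period and decreases down a group.
(A) As (period 4, group 15) vs Sb (period 5, group 15): the stated order agrees with the simple trend.
(B) Te (period 5, group 16) vs Pb (period 6, group 14): the stated order agrees with the simple trend.
(C) Xe (period 5, group 18) vs Pb (period 6, group 14): the stated order agrees with the simple trend.
(D) Be (period 2, group 2) vs B (period 2, group 13): the stated order contradicts the simple trend.
The exception is (D): removing B's lone 2p electron is easier than breaking Be's filled 2s².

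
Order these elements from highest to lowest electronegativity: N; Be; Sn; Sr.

Be is in period 2, group 2; N is in period 2, group 15; Sr is in period 5, group 2; Sn is in period 5, group 14.
Smaller atoms with higher effective nuclear charge are more electronegative.
Here both period and group differ, so the two effects have to be weighed against each other.
Be > Sr: they share group 2; the group trend gives Be the larger value.
Sn > Be: the two effects oppose for this pair; the across-period effect wins (1.96 vs 1.57).
N > Sn: both effects reinforce here, so N is clearly the higher of the two.
Tabulated electronegativity (Pauling): Be 1.57, N 3.04, Sr 0.95, Sn 1.96.
So from highest to lowest: N > Sn > Be > Sr.

N > Sn > Be > Sr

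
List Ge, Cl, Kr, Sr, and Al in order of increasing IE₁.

Removing the outermost electron gets harder across a period and easier down a group.
Neither a single period nor a single group — weigh both effects.
Al > Sr: relative to Sr, both the across-period and down-group shifts push Al's first ionization energy up.
Ge > Al: the two effects oppose for this pair; the across-period effect wins (762 vs 578 kJ/mol).
Cl > Ge: relative to Ge, both the across-period and down-group shifts push Cl's first ionization energy up.
Kr > Cl: period and group pull opposite ways; the across-period shift dominates (1351 vs 1251 kJ/mol).
Tabulated first ionization energy (kJ/mol): Al 578, Cl 1251, Ge 762, Kr 1351, Sr 550.
So from lowest to highest: Sr < Al < Ge < Cl < Kr.

Sr < Al < Ge < Cl < Kr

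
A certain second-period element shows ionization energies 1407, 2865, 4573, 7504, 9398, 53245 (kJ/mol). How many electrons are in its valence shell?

5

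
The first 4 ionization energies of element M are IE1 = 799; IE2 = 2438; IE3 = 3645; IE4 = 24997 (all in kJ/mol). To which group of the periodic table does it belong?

Look for the largest jump between consecutive ionization energies: IE4/IE3 ≈ 6.9, far larger than any earlier ratio.
That jump marks the point where a core electron is being removed. So the atom has 3 valence electrons.
A main-group element with 3 valence electrons is in group 13.

Group 13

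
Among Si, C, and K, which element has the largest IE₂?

K

IE_2 is the cost of taking one more electron from the +1 cation: Si⁺ still has 3 valence electrons; C⁺ still has 3 valence electrons; K⁺ is the bare [Ar] core.
Breaking into a closed-shell core is much more expensive than removing a leftover valence electron — K has the largest IE_2 here.
Valence configurations: Si⁺ [Ne]3s²3p¹, C⁺ [He]2s²2p¹.
Approximate IE_2 values (kJ/mol): Si 1577, C 2353, K 3052.
Overall IE_2 order: Si < C < K.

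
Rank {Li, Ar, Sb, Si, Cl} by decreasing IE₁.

Li is in period 2, group 1; Si is in period 3, group 14; Cl is in period 3, group 17; Ar is in period 3, group 18; Sb is in period 5, group 15.
Across a period the outer electron is held more tightly (higher IE₁); down a group it sits in a higher shell, more shielded, and comes off more easily.
Neither a single period nor a single group — weigh both effects.
Si > Li: period and group pull opposite ways; the across-period shift dominates (786 vs 520 kJ/mol).
Sb > Si: period and group pull opposite ways; the across-period shift dominates (831 vs 786 kJ/mol).
Cl > Sb: both effects reinforce here, so Cl is clearly the higher of the two.
Ar > Cl: both are in period 3; the period trend gives Ar the larger value.
For reference (kJ/mol): Li 520, Si 786, Cl 1251, Ar 1521, Sb 831.
So from highest to lowest: Ar > Cl > Sb > Si > Li.

Ar > Cl > Sb > Si > Li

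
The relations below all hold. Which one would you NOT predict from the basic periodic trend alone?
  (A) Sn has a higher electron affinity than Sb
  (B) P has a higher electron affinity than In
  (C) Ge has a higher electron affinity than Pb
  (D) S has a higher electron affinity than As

(A)

The general trend: electron affinity increases across a period and decreases down a group.
(A) Sn (period 5, group 14) vs Sb (period 5, group 15): the stated order contradicts the simple trend.
(B) P (period 3, group 15) vs In (period 5, group 13): the stated order agrees with the simple trend.
(C) Ge (period 4, group 14) vs Pb (period 6, group 14): the stated order agrees with the simple trend.
(D) S (period 3, group 16) vs As (period 4, group 15): the stated order agrees with the simple trend.
The exception is (A): adding an electron to Sb's half-filled 5p³ is unfavourable, so Sn has the more exothermic EA.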